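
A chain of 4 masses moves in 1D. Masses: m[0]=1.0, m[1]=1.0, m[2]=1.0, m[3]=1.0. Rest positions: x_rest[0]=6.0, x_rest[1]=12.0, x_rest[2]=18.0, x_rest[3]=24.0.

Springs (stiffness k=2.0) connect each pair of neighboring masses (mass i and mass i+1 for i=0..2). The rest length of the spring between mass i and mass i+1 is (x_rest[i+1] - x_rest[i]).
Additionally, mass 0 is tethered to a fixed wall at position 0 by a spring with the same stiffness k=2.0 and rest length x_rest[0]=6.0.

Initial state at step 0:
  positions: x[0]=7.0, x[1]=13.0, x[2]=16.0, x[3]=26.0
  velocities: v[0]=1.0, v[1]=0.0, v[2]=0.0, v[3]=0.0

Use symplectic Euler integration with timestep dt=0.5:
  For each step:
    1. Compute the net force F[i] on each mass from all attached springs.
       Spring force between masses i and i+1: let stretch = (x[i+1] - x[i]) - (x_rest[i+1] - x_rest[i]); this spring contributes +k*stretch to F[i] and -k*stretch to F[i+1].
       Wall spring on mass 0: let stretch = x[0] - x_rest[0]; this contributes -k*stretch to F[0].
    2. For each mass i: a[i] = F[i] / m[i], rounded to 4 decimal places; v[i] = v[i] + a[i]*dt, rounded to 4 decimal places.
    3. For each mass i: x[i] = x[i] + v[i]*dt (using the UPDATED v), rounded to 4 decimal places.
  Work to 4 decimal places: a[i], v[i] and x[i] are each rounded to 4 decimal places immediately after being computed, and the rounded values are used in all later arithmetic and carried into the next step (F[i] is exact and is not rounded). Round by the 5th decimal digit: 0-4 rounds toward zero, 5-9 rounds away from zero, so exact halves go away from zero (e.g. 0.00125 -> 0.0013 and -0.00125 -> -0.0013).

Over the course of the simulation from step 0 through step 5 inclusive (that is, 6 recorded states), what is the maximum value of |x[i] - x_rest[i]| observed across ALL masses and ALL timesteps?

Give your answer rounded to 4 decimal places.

Answer: 3.2500

Derivation:
Step 0: x=[7.0000 13.0000 16.0000 26.0000] v=[1.0000 0.0000 0.0000 0.0000]
Step 1: x=[7.0000 11.5000 19.5000 24.0000] v=[0.0000 -3.0000 7.0000 -4.0000]
Step 2: x=[5.7500 11.7500 21.2500 22.7500] v=[-2.5000 0.5000 3.5000 -2.5000]
Step 3: x=[4.6250 13.7500 19.0000 23.7500] v=[-2.2500 4.0000 -4.5000 2.0000]
Step 4: x=[5.7500 13.8125 16.5000 25.3750] v=[2.2500 0.1250 -5.0000 3.2500]
Step 5: x=[8.0313 11.1875 17.0938 25.5625] v=[4.5625 -5.2500 1.1875 0.3750]
Max displacement = 3.2500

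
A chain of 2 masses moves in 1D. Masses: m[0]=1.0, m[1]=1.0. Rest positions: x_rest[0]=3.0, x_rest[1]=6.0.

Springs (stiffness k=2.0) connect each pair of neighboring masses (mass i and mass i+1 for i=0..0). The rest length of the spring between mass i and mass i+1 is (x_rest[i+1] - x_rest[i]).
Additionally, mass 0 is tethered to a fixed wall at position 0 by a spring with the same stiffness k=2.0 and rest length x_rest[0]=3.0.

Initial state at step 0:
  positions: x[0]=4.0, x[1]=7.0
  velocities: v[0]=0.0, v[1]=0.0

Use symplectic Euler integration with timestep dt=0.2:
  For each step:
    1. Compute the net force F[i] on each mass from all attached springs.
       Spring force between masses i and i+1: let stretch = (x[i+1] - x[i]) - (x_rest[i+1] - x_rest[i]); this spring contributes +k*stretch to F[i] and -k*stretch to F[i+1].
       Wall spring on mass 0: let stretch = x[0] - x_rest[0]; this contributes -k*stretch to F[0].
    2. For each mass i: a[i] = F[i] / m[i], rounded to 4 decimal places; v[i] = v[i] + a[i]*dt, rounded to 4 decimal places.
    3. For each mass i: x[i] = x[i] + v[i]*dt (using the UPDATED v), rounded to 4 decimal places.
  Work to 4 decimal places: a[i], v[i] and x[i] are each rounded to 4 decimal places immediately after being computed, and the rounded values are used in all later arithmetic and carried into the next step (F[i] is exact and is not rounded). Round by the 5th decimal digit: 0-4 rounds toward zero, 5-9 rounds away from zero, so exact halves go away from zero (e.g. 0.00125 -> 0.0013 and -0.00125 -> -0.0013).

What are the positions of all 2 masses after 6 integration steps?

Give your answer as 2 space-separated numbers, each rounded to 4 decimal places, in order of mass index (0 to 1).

Step 0: x=[4.0000 7.0000] v=[0.0000 0.0000]
Step 1: x=[3.9200 7.0000] v=[-0.4000 0.0000]
Step 2: x=[3.7728 6.9936] v=[-0.7360 -0.0320]
Step 3: x=[3.5814 6.9695] v=[-0.9568 -0.1203]
Step 4: x=[3.3746 6.9144] v=[-1.0341 -0.2755]
Step 5: x=[3.1810 6.8161] v=[-0.9680 -0.4914]
Step 6: x=[3.0237 6.6670] v=[-0.7864 -0.7454]

Answer: 3.0237 6.6670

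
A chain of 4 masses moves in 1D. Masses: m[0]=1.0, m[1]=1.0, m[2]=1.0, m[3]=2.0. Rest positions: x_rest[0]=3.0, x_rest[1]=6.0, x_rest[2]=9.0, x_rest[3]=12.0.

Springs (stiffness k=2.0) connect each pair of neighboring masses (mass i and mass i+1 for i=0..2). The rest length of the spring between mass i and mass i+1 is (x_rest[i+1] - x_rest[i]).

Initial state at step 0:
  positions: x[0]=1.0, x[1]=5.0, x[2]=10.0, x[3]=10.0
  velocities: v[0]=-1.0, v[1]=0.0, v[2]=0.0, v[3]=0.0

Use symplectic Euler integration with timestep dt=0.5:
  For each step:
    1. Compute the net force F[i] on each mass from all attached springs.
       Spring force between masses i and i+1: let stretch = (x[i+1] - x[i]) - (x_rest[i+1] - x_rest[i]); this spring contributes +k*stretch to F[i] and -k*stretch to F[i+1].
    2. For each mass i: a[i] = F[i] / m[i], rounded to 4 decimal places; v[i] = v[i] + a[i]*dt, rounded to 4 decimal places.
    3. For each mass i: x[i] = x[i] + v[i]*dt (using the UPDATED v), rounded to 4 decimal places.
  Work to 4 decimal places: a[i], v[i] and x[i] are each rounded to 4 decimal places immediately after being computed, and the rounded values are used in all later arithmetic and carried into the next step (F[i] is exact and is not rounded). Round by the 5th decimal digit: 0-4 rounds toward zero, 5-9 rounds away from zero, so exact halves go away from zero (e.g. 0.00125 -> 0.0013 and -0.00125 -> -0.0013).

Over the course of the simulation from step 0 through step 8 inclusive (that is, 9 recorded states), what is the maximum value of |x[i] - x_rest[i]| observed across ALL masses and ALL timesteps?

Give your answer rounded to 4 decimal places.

Step 0: x=[1.0000 5.0000 10.0000 10.0000] v=[-1.0000 0.0000 0.0000 0.0000]
Step 1: x=[1.0000 5.5000 7.5000 10.7500] v=[0.0000 1.0000 -5.0000 1.5000]
Step 2: x=[1.7500 4.7500 5.6250 11.4375] v=[1.5000 -1.5000 -3.7500 1.3750]
Step 3: x=[2.5000 2.9375 6.2188 11.4219] v=[1.5000 -3.6250 1.1875 -0.0313]
Step 4: x=[1.9688 2.5469 7.7735 10.8555] v=[-1.0625 -0.7812 3.1093 -1.1329]
Step 5: x=[0.2266 4.4806 8.2559 10.2686] v=[-3.4844 3.8673 0.9647 -1.1739]
Step 6: x=[-0.8886 6.1749 7.8570 9.9285] v=[-2.2304 3.3886 -0.7979 -0.6803]
Step 7: x=[0.0280 5.1785 7.6528 9.8205] v=[1.8331 -1.9928 -0.4085 -0.2161]
Step 8: x=[2.0198 2.8440 7.2953 9.9206] v=[3.9836 -4.6690 -0.7151 0.2001]
Max displacement = 3.8886

Answer: 3.8886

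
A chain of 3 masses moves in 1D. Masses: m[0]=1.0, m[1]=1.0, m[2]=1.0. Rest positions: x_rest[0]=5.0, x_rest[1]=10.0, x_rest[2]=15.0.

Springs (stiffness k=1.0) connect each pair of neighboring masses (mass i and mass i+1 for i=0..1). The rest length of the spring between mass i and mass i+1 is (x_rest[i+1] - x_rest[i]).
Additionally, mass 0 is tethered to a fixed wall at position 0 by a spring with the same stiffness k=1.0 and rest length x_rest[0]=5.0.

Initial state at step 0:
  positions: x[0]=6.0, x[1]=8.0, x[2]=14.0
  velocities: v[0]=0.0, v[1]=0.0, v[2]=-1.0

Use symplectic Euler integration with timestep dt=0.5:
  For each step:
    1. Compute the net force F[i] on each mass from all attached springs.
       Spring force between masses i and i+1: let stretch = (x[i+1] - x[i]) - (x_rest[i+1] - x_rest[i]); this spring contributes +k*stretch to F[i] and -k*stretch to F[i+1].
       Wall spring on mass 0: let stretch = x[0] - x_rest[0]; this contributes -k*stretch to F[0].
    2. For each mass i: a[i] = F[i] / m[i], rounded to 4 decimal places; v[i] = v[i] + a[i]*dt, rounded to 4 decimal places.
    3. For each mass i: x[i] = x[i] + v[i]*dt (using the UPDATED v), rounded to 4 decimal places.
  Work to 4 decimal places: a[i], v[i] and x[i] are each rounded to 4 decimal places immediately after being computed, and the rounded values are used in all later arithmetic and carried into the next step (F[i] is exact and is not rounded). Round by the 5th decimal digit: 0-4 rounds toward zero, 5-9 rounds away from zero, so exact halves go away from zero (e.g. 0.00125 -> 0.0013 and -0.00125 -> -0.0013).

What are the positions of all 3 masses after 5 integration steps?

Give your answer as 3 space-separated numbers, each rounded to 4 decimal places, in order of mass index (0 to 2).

Step 0: x=[6.0000 8.0000 14.0000] v=[0.0000 0.0000 -1.0000]
Step 1: x=[5.0000 9.0000 13.2500] v=[-2.0000 2.0000 -1.5000]
Step 2: x=[3.7500 10.0625 12.6875] v=[-2.5000 2.1250 -1.1250]
Step 3: x=[3.1406 10.2032 12.7188] v=[-1.2188 0.2813 0.0625]
Step 4: x=[3.5117 9.2071 13.3712] v=[0.7422 -1.9922 1.3047]
Step 5: x=[4.4288 7.8282 14.2326] v=[1.8341 -2.7579 1.7227]

Answer: 4.4288 7.8282 14.2326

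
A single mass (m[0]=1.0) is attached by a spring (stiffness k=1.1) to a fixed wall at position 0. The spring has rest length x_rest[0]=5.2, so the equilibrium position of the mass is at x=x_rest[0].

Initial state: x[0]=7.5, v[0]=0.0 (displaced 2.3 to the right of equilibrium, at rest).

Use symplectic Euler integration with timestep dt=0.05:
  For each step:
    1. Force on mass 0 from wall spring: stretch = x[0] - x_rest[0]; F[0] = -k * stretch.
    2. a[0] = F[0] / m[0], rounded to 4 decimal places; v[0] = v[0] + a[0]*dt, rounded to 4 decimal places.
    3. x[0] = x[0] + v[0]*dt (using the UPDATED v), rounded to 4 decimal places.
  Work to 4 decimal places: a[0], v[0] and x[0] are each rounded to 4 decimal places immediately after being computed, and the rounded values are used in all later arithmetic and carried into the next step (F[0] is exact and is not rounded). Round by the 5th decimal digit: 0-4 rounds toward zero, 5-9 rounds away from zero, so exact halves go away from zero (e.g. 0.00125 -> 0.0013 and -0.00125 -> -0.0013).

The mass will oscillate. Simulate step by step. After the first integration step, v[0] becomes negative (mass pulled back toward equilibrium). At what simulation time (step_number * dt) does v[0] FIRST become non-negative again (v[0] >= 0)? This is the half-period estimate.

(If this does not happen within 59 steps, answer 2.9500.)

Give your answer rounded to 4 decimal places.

Answer: 2.9500

Derivation:
Step 0: x=[7.5000] v=[0.0000]
Step 1: x=[7.4937] v=[-0.1265]
Step 2: x=[7.4811] v=[-0.2527]
Step 3: x=[7.4622] v=[-0.3782]
Step 4: x=[7.4371] v=[-0.5026]
Step 5: x=[7.4058] v=[-0.6256]
Step 6: x=[7.3685] v=[-0.7469]
Step 7: x=[7.3252] v=[-0.8662]
Step 8: x=[7.2760] v=[-0.9831]
Step 9: x=[7.2211] v=[-1.0973]
Step 10: x=[7.1607] v=[-1.2085]
Step 11: x=[7.0949] v=[-1.3163]
Step 12: x=[7.0239] v=[-1.4205]
Step 13: x=[6.9479] v=[-1.5208]
Step 14: x=[6.8671] v=[-1.6169]
Step 15: x=[6.7817] v=[-1.7086]
Step 16: x=[6.6919] v=[-1.7956]
Step 17: x=[6.5980] v=[-1.8777]
Step 18: x=[6.5003] v=[-1.9546]
Step 19: x=[6.3990] v=[-2.0261]
Step 20: x=[6.2944] v=[-2.0920]
Step 21: x=[6.1868] v=[-2.1522]
Step 22: x=[6.0765] v=[-2.2065]
Step 23: x=[5.9638] v=[-2.2547]
Step 24: x=[5.8490] v=[-2.2967]
Step 25: x=[5.7324] v=[-2.3324]
Step 26: x=[5.6143] v=[-2.3617]
Step 27: x=[5.4951] v=[-2.3845]
Step 28: x=[5.3751] v=[-2.4007]
Step 29: x=[5.2546] v=[-2.4103]
Step 30: x=[5.1339] v=[-2.4133]
Step 31: x=[5.0134] v=[-2.4097]
Step 32: x=[4.8934] v=[-2.3994]
Step 33: x=[4.7743] v=[-2.3825]
Step 34: x=[4.6563] v=[-2.3591]
Step 35: x=[4.5398] v=[-2.3292]
Step 36: x=[4.4252] v=[-2.2929]
Step 37: x=[4.3127] v=[-2.2503]
Step 38: x=[4.2026] v=[-2.2015]
Step 39: x=[4.0953] v=[-2.1466]
Step 40: x=[3.9910] v=[-2.0858]
Step 41: x=[3.8900] v=[-2.0193]
Step 42: x=[3.7926] v=[-1.9473]
Step 43: x=[3.6991] v=[-1.8699]
Step 44: x=[3.6097] v=[-1.7874]
Step 45: x=[3.5247] v=[-1.6999]
Step 46: x=[3.4443] v=[-1.6078]
Step 47: x=[3.3687] v=[-1.5112]
Step 48: x=[3.2982] v=[-1.4105]
Step 49: x=[3.2329] v=[-1.3059]
Step 50: x=[3.1730] v=[-1.1977]
Step 51: x=[3.1187] v=[-1.0862]
Step 52: x=[3.0701] v=[-0.9717]
Step 53: x=[3.0274] v=[-0.8546]
Step 54: x=[2.9906] v=[-0.7351]
Step 55: x=[2.9599] v=[-0.6136]
Step 56: x=[2.9354] v=[-0.4904]
Step 57: x=[2.9171] v=[-0.3658]
Step 58: x=[2.9051] v=[-0.2402]
Step 59: x=[2.8994] v=[-0.1140]
v[0] did not become non-negative within 59 steps; using fallback time=2.9500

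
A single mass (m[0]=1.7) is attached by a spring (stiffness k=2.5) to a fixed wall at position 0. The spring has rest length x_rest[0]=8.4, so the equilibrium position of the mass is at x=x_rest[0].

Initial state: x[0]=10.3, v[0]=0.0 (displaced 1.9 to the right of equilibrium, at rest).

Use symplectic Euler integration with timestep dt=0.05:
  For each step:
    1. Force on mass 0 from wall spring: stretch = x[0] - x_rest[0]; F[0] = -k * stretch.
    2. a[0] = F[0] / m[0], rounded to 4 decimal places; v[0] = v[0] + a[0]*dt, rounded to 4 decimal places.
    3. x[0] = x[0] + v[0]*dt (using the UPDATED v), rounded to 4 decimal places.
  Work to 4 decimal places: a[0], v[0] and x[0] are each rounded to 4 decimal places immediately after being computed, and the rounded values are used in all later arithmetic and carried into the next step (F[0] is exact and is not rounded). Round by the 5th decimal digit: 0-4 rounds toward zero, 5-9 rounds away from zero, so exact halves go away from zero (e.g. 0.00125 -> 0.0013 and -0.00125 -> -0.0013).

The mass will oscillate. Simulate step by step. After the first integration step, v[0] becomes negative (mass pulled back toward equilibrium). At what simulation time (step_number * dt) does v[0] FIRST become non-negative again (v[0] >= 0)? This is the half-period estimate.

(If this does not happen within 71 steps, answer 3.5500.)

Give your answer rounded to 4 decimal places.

Step 0: x=[10.3000] v=[0.0000]
Step 1: x=[10.2930] v=[-0.1397]
Step 2: x=[10.2791] v=[-0.2789]
Step 3: x=[10.2582] v=[-0.4171]
Step 4: x=[10.2305] v=[-0.5537]
Step 5: x=[10.1961] v=[-0.6883]
Step 6: x=[10.1551] v=[-0.8204]
Step 7: x=[10.1076] v=[-0.9495]
Step 8: x=[10.0538] v=[-1.0751]
Step 9: x=[9.9940] v=[-1.1967]
Step 10: x=[9.9283] v=[-1.3139]
Step 11: x=[9.8570] v=[-1.4263]
Step 12: x=[9.7803] v=[-1.5334]
Step 13: x=[9.6986] v=[-1.6349]
Step 14: x=[9.6121] v=[-1.7304]
Step 15: x=[9.5211] v=[-1.8195]
Step 16: x=[9.4260] v=[-1.9019]
Step 17: x=[9.3271] v=[-1.9773]
Step 18: x=[9.2248] v=[-2.0455]
Step 19: x=[9.1195] v=[-2.1061]
Step 20: x=[9.0116] v=[-2.1590]
Step 21: x=[8.9014] v=[-2.2040]
Step 22: x=[8.7894] v=[-2.2409]
Step 23: x=[8.6759] v=[-2.2695]
Step 24: x=[8.5614] v=[-2.2898]
Step 25: x=[8.4463] v=[-2.3017]
Step 26: x=[8.3310] v=[-2.3051]
Step 27: x=[8.2160] v=[-2.3000]
Step 28: x=[8.1017] v=[-2.2865]
Step 29: x=[7.9885] v=[-2.2646]
Step 30: x=[7.8768] v=[-2.2343]
Step 31: x=[7.7670] v=[-2.1958]
Step 32: x=[7.6595] v=[-2.1493]
Step 33: x=[7.5548] v=[-2.0949]
Step 34: x=[7.4532] v=[-2.0328]
Step 35: x=[7.3550] v=[-1.9632]
Step 36: x=[7.2607] v=[-1.8864]
Step 37: x=[7.1706] v=[-1.8026]
Step 38: x=[7.0850] v=[-1.7122]
Step 39: x=[7.0042] v=[-1.6155]
Step 40: x=[6.9286] v=[-1.5129]
Step 41: x=[6.8584] v=[-1.4047]
Step 42: x=[6.7938] v=[-1.2913]
Step 43: x=[6.7351] v=[-1.1732]
Step 44: x=[6.6826] v=[-1.0508]
Step 45: x=[6.6364] v=[-0.9245]
Step 46: x=[6.5967] v=[-0.7948]
Step 47: x=[6.5636] v=[-0.6622]
Step 48: x=[6.5372] v=[-0.5272]
Step 49: x=[6.5177] v=[-0.3902]
Step 50: x=[6.5051] v=[-0.2518]
Step 51: x=[6.4995] v=[-0.1125]
Step 52: x=[6.5009] v=[0.0272]
First v>=0 after going negative at step 52, time=2.6000

Answer: 2.6000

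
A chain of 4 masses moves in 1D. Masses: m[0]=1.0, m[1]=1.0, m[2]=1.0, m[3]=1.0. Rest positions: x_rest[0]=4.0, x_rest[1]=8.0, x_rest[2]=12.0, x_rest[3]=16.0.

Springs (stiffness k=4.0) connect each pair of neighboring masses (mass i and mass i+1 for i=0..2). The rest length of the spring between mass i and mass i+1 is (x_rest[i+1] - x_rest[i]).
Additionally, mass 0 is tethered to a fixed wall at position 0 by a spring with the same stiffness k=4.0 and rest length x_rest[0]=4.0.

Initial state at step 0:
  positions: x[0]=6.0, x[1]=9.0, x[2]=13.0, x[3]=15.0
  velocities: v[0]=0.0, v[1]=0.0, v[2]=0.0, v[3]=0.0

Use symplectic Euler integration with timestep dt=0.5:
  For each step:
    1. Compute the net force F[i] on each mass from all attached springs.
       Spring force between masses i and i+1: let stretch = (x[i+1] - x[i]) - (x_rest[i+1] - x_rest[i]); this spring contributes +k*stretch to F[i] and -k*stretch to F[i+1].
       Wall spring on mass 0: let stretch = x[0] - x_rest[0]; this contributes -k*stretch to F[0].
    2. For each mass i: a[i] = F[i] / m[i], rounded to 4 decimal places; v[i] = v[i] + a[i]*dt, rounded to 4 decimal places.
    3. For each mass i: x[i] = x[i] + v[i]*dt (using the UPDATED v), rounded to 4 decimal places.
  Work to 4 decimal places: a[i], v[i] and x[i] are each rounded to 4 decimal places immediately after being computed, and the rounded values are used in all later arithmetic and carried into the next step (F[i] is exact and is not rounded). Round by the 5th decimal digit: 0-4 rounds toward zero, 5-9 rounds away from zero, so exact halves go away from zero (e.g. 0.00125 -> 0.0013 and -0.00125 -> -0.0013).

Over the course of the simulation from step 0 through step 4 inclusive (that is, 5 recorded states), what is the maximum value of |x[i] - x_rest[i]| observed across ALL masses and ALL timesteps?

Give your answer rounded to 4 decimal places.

Step 0: x=[6.0000 9.0000 13.0000 15.0000] v=[0.0000 0.0000 0.0000 0.0000]
Step 1: x=[3.0000 10.0000 11.0000 17.0000] v=[-6.0000 2.0000 -4.0000 4.0000]
Step 2: x=[4.0000 5.0000 14.0000 17.0000] v=[2.0000 -10.0000 6.0000 0.0000]
Step 3: x=[2.0000 8.0000 11.0000 18.0000] v=[-4.0000 6.0000 -6.0000 2.0000]
Step 4: x=[4.0000 8.0000 12.0000 16.0000] v=[4.0000 0.0000 2.0000 -4.0000]
Max displacement = 3.0000

Answer: 3.0000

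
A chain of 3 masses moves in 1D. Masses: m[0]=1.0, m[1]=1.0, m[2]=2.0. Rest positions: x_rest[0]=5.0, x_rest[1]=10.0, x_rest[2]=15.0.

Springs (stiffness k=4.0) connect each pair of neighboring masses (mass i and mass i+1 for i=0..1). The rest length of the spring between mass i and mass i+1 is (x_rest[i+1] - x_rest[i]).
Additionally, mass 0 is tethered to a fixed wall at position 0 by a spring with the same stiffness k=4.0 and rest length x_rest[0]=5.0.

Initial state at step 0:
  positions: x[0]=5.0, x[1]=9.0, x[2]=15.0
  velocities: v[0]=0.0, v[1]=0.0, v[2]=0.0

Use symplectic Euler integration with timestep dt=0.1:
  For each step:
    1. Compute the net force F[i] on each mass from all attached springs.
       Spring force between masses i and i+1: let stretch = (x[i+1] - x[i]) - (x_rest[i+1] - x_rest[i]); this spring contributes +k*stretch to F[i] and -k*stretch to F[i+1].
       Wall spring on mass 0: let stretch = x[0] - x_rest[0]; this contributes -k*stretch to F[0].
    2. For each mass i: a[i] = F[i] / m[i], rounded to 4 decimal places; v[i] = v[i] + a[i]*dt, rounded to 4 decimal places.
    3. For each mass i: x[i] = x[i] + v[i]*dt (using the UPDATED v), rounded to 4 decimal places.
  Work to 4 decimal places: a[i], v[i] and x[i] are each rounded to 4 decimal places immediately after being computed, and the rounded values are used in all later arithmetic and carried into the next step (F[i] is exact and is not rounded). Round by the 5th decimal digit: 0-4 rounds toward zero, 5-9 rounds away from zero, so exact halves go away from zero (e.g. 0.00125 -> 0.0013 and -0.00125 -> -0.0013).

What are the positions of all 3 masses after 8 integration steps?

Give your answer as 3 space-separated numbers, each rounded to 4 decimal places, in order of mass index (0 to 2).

Answer: 4.5558 10.4542 14.6118

Derivation:
Step 0: x=[5.0000 9.0000 15.0000] v=[0.0000 0.0000 0.0000]
Step 1: x=[4.9600 9.0800 14.9800] v=[-0.4000 0.8000 -0.2000]
Step 2: x=[4.8864 9.2312 14.9420] v=[-0.7360 1.5120 -0.3800]
Step 3: x=[4.7911 9.4370 14.8898] v=[-0.9526 2.0584 -0.5222]
Step 4: x=[4.6900 9.6751 14.8285] v=[-1.0107 2.3812 -0.6128]
Step 5: x=[4.6007 9.9200 14.7642] v=[-0.8927 2.4485 -0.6435]
Step 6: x=[4.5402 10.1459 14.7030] v=[-0.6053 2.2585 -0.6123]
Step 7: x=[4.5223 10.3298 14.6506] v=[-0.1791 1.8391 -0.5237]
Step 8: x=[4.5558 10.4542 14.6118] v=[0.3350 1.2444 -0.3879]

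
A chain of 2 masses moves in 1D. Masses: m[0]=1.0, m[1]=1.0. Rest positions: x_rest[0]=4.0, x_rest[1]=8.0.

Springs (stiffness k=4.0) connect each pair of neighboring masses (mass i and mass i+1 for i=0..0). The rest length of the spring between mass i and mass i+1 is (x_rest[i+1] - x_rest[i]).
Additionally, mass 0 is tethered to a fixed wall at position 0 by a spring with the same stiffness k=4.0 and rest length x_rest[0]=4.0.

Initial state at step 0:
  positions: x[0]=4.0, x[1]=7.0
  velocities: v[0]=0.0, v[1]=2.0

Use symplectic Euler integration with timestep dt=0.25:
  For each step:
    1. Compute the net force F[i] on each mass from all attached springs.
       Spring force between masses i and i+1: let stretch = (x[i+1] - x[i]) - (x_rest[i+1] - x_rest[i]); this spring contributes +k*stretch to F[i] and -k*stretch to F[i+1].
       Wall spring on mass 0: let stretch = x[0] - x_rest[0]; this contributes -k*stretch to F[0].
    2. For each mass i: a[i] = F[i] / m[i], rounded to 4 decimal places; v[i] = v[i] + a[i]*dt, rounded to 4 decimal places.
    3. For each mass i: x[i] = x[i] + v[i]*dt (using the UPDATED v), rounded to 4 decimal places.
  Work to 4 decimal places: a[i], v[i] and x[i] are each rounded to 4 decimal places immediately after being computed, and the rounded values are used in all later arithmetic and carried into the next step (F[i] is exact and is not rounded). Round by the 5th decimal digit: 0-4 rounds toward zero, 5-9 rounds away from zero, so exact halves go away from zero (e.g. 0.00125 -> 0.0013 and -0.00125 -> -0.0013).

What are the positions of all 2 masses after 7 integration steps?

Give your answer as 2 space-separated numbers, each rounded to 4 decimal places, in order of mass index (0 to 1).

Step 0: x=[4.0000 7.0000] v=[0.0000 2.0000]
Step 1: x=[3.7500 7.7500] v=[-1.0000 3.0000]
Step 2: x=[3.5625 8.5000] v=[-0.7500 3.0000]
Step 3: x=[3.7188 9.0156] v=[0.6250 2.0625]
Step 4: x=[4.2696 9.2070] v=[2.2030 0.7657]
Step 5: x=[4.9873 9.1641] v=[2.8708 -0.1717]
Step 6: x=[5.5024 9.0770] v=[2.0603 -0.3485]
Step 7: x=[5.5355 9.0962] v=[0.1325 0.0769]

Answer: 5.5355 9.0962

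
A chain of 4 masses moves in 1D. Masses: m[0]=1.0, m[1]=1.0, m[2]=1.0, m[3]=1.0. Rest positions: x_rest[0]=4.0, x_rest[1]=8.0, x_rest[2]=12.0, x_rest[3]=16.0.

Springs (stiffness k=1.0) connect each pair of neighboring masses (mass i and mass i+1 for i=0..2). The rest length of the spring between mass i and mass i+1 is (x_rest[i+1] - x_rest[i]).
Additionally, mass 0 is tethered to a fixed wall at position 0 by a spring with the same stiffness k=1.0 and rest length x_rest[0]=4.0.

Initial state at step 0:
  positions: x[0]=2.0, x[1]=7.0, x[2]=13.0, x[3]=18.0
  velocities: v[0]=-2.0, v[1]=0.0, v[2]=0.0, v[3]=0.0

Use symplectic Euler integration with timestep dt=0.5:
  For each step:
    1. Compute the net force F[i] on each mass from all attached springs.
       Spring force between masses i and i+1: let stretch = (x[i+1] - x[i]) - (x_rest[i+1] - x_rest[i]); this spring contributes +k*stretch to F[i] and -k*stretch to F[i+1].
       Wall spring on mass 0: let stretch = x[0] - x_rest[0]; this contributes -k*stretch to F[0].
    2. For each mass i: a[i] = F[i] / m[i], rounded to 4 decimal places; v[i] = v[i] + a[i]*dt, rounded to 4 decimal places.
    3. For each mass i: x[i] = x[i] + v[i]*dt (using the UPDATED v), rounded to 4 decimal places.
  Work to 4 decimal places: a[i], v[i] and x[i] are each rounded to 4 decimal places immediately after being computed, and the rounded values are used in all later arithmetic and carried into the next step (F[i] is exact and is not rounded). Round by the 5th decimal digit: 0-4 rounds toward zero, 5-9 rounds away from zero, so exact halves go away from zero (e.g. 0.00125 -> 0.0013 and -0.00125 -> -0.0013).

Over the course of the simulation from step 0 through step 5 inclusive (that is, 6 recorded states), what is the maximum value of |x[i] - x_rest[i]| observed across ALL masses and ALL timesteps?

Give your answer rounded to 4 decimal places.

Step 0: x=[2.0000 7.0000 13.0000 18.0000] v=[-2.0000 0.0000 0.0000 0.0000]
Step 1: x=[1.7500 7.2500 12.7500 17.7500] v=[-0.5000 0.5000 -0.5000 -0.5000]
Step 2: x=[2.4375 7.5000 12.3750 17.2500] v=[1.3750 0.5000 -0.7500 -1.0000]
Step 3: x=[3.7813 7.7032 12.0000 16.5313] v=[2.6875 0.4063 -0.7500 -1.4375]
Step 4: x=[5.1602 8.0001 11.6836 15.6797] v=[2.7578 0.5938 -0.6328 -1.7032]
Step 5: x=[5.9591 8.5079 11.4454 14.8291] v=[1.5977 1.0156 -0.4765 -1.7013]
Max displacement = 2.2500

Answer: 2.2500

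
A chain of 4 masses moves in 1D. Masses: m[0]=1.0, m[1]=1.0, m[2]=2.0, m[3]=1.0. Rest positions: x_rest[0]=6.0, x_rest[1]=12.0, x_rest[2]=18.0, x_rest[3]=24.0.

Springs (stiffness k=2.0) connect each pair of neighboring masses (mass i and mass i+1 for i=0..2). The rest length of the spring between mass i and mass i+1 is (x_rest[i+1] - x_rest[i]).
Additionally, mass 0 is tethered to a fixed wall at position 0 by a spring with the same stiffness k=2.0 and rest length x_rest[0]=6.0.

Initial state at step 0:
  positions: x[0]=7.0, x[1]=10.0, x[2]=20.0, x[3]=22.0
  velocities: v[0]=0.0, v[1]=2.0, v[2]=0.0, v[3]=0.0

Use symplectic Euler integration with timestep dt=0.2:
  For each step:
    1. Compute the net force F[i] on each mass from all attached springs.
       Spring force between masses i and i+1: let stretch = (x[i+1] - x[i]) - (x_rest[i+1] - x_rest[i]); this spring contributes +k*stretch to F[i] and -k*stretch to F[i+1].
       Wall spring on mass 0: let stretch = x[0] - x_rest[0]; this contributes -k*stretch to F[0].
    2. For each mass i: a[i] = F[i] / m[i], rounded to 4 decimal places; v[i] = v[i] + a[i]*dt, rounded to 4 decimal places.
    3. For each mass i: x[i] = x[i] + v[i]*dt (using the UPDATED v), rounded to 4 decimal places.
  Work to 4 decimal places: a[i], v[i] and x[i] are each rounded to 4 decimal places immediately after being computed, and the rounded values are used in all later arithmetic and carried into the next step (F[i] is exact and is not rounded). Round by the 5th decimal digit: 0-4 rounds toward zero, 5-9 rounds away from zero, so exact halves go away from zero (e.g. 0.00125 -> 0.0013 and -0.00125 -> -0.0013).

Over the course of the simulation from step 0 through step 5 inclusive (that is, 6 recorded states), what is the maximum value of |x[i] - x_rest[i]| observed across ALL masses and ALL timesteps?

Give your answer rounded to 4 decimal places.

Step 0: x=[7.0000 10.0000 20.0000 22.0000] v=[0.0000 2.0000 0.0000 0.0000]
Step 1: x=[6.6800 10.9600 19.6800 22.3200] v=[-1.6000 4.8000 -1.6000 1.6000]
Step 2: x=[6.1680 12.2752 19.1168 22.9088] v=[-2.5600 6.5760 -2.8160 2.9440]
Step 3: x=[5.6511 13.6492 18.4316 23.6742] v=[-2.5843 6.8698 -3.4259 3.8272]
Step 4: x=[5.3220 14.7659 17.7648 24.5002] v=[-1.6455 5.5835 -3.3339 4.1302]
Step 5: x=[5.3227 15.3670 17.2475 25.2674] v=[0.0033 3.0055 -2.5866 3.8360]
Max displacement = 3.3670

Answer: 3.3670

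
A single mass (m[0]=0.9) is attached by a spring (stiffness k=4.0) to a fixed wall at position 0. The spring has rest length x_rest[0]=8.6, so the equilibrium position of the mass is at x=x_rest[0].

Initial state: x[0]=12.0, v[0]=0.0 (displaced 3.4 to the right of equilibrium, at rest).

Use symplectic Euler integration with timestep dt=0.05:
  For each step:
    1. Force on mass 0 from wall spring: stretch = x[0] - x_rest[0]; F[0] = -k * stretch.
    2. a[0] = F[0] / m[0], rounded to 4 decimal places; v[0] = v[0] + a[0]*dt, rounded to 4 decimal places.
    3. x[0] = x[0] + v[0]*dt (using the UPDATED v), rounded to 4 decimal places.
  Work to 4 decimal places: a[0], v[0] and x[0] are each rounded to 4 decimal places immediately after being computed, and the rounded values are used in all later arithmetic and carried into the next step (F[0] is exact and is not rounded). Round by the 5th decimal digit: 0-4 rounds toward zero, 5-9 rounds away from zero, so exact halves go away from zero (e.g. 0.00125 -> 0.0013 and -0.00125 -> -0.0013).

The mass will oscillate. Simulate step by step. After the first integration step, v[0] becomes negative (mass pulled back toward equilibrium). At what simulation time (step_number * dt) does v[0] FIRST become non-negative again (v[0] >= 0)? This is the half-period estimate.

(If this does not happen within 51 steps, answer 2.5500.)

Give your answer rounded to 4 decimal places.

Step 0: x=[12.0000] v=[0.0000]
Step 1: x=[11.9622] v=[-0.7556]
Step 2: x=[11.8871] v=[-1.5028]
Step 3: x=[11.7754] v=[-2.2333]
Step 4: x=[11.6285] v=[-2.9389]
Step 5: x=[11.4479] v=[-3.6119]
Step 6: x=[11.2357] v=[-4.2448]
Step 7: x=[10.9942] v=[-4.8305]
Step 8: x=[10.7261] v=[-5.3625]
Step 9: x=[10.4344] v=[-5.8350]
Step 10: x=[10.1223] v=[-6.2426]
Step 11: x=[9.7933] v=[-6.5809]
Step 12: x=[9.4510] v=[-6.8461]
Step 13: x=[9.0992] v=[-7.0352]
Step 14: x=[8.7419] v=[-7.1461]
Step 15: x=[8.3830] v=[-7.1776]
Step 16: x=[8.0265] v=[-7.1294]
Step 17: x=[7.6764] v=[-7.0020]
Step 18: x=[7.3366] v=[-6.7968]
Step 19: x=[7.0108] v=[-6.5160]
Step 20: x=[6.7027] v=[-6.1628]
Step 21: x=[6.4156] v=[-5.7412]
Step 22: x=[6.1528] v=[-5.2558]
Step 23: x=[5.9172] v=[-4.7120]
Step 24: x=[5.7114] v=[-4.1158]
Step 25: x=[5.5377] v=[-3.4739]
Step 26: x=[5.3980] v=[-2.7934]
Step 27: x=[5.2939] v=[-2.0818]
Step 28: x=[5.2265] v=[-1.3471]
Step 29: x=[5.1966] v=[-0.5974]
Step 30: x=[5.2045] v=[0.1589]
First v>=0 after going negative at step 30, time=1.5000

Answer: 1.5000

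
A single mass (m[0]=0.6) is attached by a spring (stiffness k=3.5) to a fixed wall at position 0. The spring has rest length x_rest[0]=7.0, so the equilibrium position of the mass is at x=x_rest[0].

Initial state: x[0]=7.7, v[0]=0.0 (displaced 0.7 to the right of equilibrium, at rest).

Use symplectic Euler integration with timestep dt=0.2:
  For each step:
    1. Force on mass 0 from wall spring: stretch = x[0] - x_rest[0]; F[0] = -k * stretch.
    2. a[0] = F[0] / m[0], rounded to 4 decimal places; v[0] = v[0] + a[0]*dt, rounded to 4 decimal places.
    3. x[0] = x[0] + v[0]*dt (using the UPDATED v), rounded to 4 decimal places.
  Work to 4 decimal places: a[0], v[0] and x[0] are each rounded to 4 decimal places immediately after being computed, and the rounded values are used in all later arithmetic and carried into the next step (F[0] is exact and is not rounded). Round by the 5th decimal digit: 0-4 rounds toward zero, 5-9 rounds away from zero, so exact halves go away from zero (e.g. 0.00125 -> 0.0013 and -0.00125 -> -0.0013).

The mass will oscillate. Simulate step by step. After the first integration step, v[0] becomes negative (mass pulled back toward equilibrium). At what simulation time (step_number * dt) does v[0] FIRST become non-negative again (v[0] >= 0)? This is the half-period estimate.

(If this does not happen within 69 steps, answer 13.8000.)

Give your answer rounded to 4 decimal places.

Step 0: x=[7.7000] v=[0.0000]
Step 1: x=[7.5367] v=[-0.8167]
Step 2: x=[7.2481] v=[-1.4429]
Step 3: x=[6.9016] v=[-1.7324]
Step 4: x=[6.5781] v=[-1.6176]
Step 5: x=[6.3530] v=[-1.1254]
Step 6: x=[6.2789] v=[-0.3706]
Step 7: x=[6.3730] v=[0.4707]
First v>=0 after going negative at step 7, time=1.4000

Answer: 1.4000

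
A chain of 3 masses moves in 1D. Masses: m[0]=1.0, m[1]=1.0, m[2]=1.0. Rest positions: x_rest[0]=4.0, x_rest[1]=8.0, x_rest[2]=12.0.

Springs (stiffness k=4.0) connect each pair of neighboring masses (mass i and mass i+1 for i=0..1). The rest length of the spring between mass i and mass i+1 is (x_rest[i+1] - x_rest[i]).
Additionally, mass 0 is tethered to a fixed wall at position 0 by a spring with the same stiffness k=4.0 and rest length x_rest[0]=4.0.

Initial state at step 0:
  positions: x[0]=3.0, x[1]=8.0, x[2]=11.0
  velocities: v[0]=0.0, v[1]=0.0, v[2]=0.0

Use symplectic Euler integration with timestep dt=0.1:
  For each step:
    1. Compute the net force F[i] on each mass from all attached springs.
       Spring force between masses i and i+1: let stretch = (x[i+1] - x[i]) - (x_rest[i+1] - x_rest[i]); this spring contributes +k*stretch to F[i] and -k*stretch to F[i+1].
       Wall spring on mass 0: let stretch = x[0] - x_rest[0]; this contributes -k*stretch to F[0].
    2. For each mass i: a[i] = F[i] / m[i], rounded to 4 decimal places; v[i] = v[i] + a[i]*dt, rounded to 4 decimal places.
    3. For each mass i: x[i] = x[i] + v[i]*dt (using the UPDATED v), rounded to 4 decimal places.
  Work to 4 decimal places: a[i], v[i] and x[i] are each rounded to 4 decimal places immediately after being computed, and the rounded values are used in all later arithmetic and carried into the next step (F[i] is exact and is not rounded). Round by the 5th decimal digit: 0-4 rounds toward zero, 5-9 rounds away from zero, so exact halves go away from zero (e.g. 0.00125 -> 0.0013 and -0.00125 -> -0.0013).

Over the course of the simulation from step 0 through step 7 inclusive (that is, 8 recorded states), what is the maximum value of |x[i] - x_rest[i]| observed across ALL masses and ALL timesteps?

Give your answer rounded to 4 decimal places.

Step 0: x=[3.0000 8.0000 11.0000] v=[0.0000 0.0000 0.0000]
Step 1: x=[3.0800 7.9200 11.0400] v=[0.8000 -0.8000 0.4000]
Step 2: x=[3.2304 7.7712 11.1152] v=[1.5040 -1.4880 0.7520]
Step 3: x=[3.4332 7.5745 11.2166] v=[2.0282 -1.9667 1.0144]
Step 4: x=[3.6643 7.3579 11.3324] v=[2.3114 -2.1664 1.1576]
Step 5: x=[3.8966 7.1525 11.4492] v=[2.3231 -2.0540 1.1678]
Step 6: x=[4.1033 6.9887 11.5541] v=[2.0668 -1.6377 1.0491]
Step 7: x=[4.2613 6.8921 11.6364] v=[1.5796 -0.9657 0.8229]
Max displacement = 1.1079

Answer: 1.1079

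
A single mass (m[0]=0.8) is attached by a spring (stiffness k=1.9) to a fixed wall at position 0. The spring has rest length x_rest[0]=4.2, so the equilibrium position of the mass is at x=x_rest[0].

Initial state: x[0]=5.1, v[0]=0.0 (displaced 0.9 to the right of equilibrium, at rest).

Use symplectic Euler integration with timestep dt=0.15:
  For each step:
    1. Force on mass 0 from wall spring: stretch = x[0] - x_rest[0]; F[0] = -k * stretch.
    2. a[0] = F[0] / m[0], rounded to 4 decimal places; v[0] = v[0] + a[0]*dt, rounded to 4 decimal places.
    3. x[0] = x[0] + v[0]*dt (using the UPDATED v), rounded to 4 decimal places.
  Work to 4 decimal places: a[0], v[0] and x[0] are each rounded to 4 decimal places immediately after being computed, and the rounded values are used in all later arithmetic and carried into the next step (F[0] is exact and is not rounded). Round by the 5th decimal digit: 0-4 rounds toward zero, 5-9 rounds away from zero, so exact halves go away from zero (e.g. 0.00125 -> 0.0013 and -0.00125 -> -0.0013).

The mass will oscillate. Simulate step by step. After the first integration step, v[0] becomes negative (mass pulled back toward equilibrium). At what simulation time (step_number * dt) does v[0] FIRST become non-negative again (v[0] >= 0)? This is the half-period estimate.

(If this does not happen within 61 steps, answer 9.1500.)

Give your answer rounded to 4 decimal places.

Step 0: x=[5.1000] v=[0.0000]
Step 1: x=[5.0519] v=[-0.3206]
Step 2: x=[4.9583] v=[-0.6241]
Step 3: x=[4.8242] v=[-0.8943]
Step 4: x=[4.6567] v=[-1.1167]
Step 5: x=[4.4648] v=[-1.2794]
Step 6: x=[4.2587] v=[-1.3737]
Step 7: x=[4.0495] v=[-1.3946]
Step 8: x=[3.8484] v=[-1.3410]
Step 9: x=[3.6660] v=[-1.2157]
Step 10: x=[3.5122] v=[-1.0255]
Step 11: x=[3.3951] v=[-0.7805]
Step 12: x=[3.3210] v=[-0.4938]
Step 13: x=[3.2939] v=[-0.1807]
Step 14: x=[3.3152] v=[0.1421]
First v>=0 after going negative at step 14, time=2.1000

Answer: 2.1000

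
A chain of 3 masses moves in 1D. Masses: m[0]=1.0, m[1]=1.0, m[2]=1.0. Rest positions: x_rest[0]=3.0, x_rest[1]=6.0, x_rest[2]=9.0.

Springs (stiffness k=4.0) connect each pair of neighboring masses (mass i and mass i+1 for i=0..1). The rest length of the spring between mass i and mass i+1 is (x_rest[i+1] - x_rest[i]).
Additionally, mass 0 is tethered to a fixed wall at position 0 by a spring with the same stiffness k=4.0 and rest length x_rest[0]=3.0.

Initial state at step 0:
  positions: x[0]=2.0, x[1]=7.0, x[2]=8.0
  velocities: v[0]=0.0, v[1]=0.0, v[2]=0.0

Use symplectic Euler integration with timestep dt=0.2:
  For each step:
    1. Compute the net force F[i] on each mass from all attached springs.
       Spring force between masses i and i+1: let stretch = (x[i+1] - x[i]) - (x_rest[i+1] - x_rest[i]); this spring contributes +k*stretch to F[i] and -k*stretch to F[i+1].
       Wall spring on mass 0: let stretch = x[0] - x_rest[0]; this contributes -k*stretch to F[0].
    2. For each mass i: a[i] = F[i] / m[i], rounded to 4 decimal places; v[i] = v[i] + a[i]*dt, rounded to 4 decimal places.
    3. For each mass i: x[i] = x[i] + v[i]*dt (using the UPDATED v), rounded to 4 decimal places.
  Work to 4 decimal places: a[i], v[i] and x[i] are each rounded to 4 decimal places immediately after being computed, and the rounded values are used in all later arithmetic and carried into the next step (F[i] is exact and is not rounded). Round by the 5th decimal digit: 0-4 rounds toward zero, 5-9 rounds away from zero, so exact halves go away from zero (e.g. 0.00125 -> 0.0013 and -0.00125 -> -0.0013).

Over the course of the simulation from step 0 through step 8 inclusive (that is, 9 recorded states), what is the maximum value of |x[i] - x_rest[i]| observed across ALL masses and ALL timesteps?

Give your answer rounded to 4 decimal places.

Step 0: x=[2.0000 7.0000 8.0000] v=[0.0000 0.0000 0.0000]
Step 1: x=[2.4800 6.3600 8.3200] v=[2.4000 -3.2000 1.6000]
Step 2: x=[3.1840 5.4128 8.8064] v=[3.5200 -4.7360 2.4320]
Step 3: x=[3.7352 4.6520 9.2298] v=[2.7558 -3.8042 2.1171]
Step 4: x=[3.8354 4.4769 9.4008] v=[0.5011 -0.8754 0.8549]
Step 5: x=[3.4246 4.9870 9.2640] v=[-2.0540 2.5505 -0.6842]
Step 6: x=[2.7158 5.9314 8.9228] v=[-3.5438 4.7222 -1.7058]
Step 7: x=[2.0870 6.8400 8.5830] v=[-3.1440 4.5428 -1.6989]
Step 8: x=[1.8848 7.2670 8.4443] v=[-1.0112 2.1348 -0.6933]
Max displacement = 1.5231

Answer: 1.5231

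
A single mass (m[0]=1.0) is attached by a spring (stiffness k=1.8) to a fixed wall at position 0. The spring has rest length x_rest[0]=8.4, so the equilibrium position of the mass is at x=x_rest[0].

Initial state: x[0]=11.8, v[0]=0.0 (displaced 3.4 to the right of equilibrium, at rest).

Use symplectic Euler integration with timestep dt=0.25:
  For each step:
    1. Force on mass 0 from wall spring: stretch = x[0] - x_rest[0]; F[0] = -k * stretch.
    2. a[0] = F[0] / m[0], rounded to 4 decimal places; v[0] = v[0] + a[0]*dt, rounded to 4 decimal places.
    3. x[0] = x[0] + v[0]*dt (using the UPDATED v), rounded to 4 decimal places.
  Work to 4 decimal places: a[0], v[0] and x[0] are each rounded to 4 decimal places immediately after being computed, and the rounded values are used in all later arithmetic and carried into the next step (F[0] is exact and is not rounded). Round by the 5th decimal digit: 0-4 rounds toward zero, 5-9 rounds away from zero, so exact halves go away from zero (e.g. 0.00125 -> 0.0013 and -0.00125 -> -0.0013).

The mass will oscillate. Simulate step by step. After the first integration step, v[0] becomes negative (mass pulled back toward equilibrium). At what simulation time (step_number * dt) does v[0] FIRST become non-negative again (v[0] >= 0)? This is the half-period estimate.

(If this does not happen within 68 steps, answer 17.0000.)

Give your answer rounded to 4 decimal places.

Answer: 2.5000

Derivation:
Step 0: x=[11.8000] v=[0.0000]
Step 1: x=[11.4175] v=[-1.5300]
Step 2: x=[10.6955] v=[-2.8879]
Step 3: x=[9.7153] v=[-3.9209]
Step 4: x=[8.5871] v=[-4.5128]
Step 5: x=[7.4379] v=[-4.5970]
Step 6: x=[6.3969] v=[-4.1641]
Step 7: x=[5.5812] v=[-3.2627]
Step 8: x=[5.0826] v=[-1.9943]
Step 9: x=[4.9572] v=[-0.5015]
Step 10: x=[5.2192] v=[1.0478]
First v>=0 after going negative at step 10, time=2.5000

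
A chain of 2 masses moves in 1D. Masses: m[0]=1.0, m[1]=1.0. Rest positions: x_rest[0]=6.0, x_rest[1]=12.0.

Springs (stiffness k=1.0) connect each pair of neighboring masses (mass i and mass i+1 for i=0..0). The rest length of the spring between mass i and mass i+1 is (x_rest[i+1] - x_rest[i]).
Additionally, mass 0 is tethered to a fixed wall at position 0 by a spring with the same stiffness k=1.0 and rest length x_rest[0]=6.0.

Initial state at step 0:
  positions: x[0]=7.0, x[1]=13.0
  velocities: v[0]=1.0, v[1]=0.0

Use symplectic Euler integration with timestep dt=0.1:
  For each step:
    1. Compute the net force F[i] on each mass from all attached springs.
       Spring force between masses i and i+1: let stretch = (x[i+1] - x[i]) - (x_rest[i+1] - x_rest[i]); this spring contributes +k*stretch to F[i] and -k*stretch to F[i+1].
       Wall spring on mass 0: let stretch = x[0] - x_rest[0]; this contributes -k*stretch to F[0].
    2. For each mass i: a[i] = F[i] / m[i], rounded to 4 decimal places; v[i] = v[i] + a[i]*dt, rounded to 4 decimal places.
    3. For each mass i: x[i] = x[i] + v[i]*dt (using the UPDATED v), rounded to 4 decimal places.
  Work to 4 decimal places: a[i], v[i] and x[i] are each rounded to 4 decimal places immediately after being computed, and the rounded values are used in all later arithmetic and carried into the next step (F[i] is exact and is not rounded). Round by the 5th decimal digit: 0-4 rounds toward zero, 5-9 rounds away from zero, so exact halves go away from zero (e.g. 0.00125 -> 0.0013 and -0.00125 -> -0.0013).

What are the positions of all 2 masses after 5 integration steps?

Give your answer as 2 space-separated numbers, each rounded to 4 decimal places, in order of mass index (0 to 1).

Step 0: x=[7.0000 13.0000] v=[1.0000 0.0000]
Step 1: x=[7.0900 13.0000] v=[0.9000 0.0000]
Step 2: x=[7.1682 13.0009] v=[0.7820 0.0090]
Step 3: x=[7.2331 13.0035] v=[0.6485 0.0257]
Step 4: x=[7.2833 13.0084] v=[0.5022 0.0487]
Step 5: x=[7.3179 13.0160] v=[0.3464 0.0762]

Answer: 7.3179 13.0160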